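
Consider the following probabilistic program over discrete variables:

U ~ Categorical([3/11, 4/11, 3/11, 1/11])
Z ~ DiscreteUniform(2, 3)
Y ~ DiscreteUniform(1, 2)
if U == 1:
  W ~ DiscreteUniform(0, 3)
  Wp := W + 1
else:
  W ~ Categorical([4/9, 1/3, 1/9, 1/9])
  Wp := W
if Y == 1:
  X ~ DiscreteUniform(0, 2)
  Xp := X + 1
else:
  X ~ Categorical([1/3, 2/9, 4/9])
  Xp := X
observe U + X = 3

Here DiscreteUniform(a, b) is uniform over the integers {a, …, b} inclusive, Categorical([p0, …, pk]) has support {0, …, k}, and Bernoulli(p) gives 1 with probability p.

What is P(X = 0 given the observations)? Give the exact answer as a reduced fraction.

P(X = 0 | obs) = 6/49

Enumerate traces; 48 have nonzero weight after conditioning:
  (U=1, Z=2, Y=1, W=0, X=2) weight 1/132
  (U=1, Z=2, Y=1, W=1, X=2) weight 1/132
  (U=1, Z=2, Y=1, W=2, X=2) weight 1/132
  (U=1, Z=2, Y=1, W=3, X=2) weight 1/132
  (U=1, Z=2, Y=2, W=0, X=2) weight 1/99
  (U=1, Z=2, Y=2, W=1, X=2) weight 1/99
  (U=1, Z=2, Y=2, W=2, X=2) weight 1/99
  (U=1, Z=2, Y=2, W=3, X=2) weight 1/99
  (U=2, Z=2, Y=1, W=0, X=1) weight 1/99
  (U=3, Z=2, Y=1, W=0, X=0) weight 1/297
  … 38 more
Group by X:
  weight(X=0) = 1/33
  weight(X=1) = 5/66
  weight(X=2) = 14/99
Total weight = 1/33 + 5/66 + 14/99 = 49/198
P(X=0 | obs) = 1/33 / 49/198 = 6/49
P(X=1 | obs) = 5/66 / 49/198 = 15/49
P(X=2 | obs) = 14/99 / 49/198 = 4/7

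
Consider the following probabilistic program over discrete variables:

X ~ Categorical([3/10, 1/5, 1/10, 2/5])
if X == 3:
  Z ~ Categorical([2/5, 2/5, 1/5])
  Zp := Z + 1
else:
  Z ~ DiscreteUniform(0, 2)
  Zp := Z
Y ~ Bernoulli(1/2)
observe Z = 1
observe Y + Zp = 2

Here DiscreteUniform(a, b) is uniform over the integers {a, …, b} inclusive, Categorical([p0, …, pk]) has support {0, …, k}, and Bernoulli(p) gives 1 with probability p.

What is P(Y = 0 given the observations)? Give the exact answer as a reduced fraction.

P(Y = 0 | obs) = 4/9

Enumerate traces; 4 have nonzero weight after conditioning:
  (X=0, Z=1, Y=1) weight 1/20
  (X=1, Z=1, Y=1) weight 1/30
  (X=2, Z=1, Y=1) weight 1/60
  (X=3, Z=1, Y=0) weight 2/25
Group by Y:
  weight(Y=0) = 2/25
  weight(Y=1) = 1/10
Total weight = 2/25 + 1/10 = 9/50
P(Y=0 | obs) = 2/25 / 9/50 = 4/9
P(Y=1 | obs) = 1/10 / 9/50 = 5/9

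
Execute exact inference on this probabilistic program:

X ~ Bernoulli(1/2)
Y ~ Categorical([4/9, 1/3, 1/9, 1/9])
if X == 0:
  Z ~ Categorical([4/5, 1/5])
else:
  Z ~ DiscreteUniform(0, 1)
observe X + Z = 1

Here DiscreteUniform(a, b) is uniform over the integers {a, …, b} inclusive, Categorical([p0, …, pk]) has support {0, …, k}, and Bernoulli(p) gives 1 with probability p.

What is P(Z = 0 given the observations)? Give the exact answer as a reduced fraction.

P(Z = 0 | obs) = 5/7

Enumerate traces; 8 have nonzero weight after conditioning:
  (X=0, Y=0, Z=1) weight 2/45
  (X=0, Y=1, Z=1) weight 1/30
  (X=0, Y=2, Z=1) weight 1/90
  (X=0, Y=3, Z=1) weight 1/90
  (X=1, Y=0, Z=0) weight 1/9
  (X=1, Y=1, Z=0) weight 1/12
  (X=1, Y=2, Z=0) weight 1/36
  (X=1, Y=3, Z=0) weight 1/36
Group by Z:
  weight(Z=0) = 1/4
  weight(Z=1) = 1/10
Total weight = 1/4 + 1/10 = 7/20
P(Z=0 | obs) = 1/4 / 7/20 = 5/7
P(Z=1 | obs) = 1/10 / 7/20 = 2/7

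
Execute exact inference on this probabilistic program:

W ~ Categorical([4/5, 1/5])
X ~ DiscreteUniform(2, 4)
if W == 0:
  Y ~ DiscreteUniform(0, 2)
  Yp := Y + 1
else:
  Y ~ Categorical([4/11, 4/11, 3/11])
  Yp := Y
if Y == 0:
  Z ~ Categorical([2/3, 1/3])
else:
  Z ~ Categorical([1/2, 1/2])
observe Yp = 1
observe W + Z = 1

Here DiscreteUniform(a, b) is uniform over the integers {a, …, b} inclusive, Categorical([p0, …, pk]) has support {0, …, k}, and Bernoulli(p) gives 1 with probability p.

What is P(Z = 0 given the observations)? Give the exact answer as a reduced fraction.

P(Z = 0 | obs) = 9/31

Enumerate traces; 6 have nonzero weight after conditioning:
  (W=0, X=2, Y=0, Z=1) weight 4/135
  (W=0, X=3, Y=0, Z=1) weight 4/135
  (W=0, X=4, Y=0, Z=1) weight 4/135
  (W=1, X=2, Y=1, Z=0) weight 2/165
  (W=1, X=3, Y=1, Z=0) weight 2/165
  (W=1, X=4, Y=1, Z=0) weight 2/165
Group by Z:
  weight(Z=0) = 2/55
  weight(Z=1) = 4/45
Total weight = 2/55 + 4/45 = 62/495
P(Z=0 | obs) = 2/55 / 62/495 = 9/31
P(Z=1 | obs) = 4/45 / 62/495 = 22/31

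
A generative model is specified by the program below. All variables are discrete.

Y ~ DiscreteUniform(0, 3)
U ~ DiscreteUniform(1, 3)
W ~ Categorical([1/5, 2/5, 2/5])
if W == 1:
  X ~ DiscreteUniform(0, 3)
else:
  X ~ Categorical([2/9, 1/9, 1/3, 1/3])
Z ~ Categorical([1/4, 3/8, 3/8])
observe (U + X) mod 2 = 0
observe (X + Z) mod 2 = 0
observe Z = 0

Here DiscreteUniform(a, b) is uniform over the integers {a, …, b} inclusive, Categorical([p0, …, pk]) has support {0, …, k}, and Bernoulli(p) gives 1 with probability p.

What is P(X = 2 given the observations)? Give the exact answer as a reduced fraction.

P(X = 2 | obs) = 9/16

Enumerate traces; 24 have nonzero weight after conditioning:
  (Y=0, U=2, W=0, X=0, Z=0) weight 1/1080
  (Y=0, U=2, W=0, X=2, Z=0) weight 1/720
  (Y=0, U=2, W=1, X=0, Z=0) weight 1/480
  (Y=0, U=2, W=1, X=2, Z=0) weight 1/480
  (Y=0, U=2, W=2, X=0, Z=0) weight 1/540
  (Y=0, U=2, W=2, X=2, Z=0) weight 1/360
  (Y=1, U=2, W=0, X=0, Z=0) weight 1/1080
  (Y=1, U=2, W=0, X=2, Z=0) weight 1/720
  … 16 more
Group by X:
  weight(X=0) = 7/360
  weight(X=2) = 1/40
Total weight = 7/360 + 1/40 = 2/45
P(X=0 | obs) = 7/360 / 2/45 = 7/16
P(X=2 | obs) = 1/40 / 2/45 = 9/16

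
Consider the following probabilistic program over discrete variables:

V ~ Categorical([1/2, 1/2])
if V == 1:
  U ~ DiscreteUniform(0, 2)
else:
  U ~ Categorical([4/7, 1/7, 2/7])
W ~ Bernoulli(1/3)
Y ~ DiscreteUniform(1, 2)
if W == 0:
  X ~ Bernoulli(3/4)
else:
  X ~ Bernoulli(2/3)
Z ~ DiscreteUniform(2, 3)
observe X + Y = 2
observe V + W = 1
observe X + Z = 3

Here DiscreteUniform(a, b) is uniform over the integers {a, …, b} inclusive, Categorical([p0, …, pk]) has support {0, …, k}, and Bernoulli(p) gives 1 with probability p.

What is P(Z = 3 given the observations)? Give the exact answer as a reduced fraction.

Enumerate traces; 12 have nonzero weight after conditioning:
  (V=0, U=0, W=1, Y=1, X=1, Z=2) weight 1/63
  (V=0, U=0, W=1, Y=2, X=0, Z=3) weight 1/126
  (V=0, U=1, W=1, Y=1, X=1, Z=2) weight 1/252
  (V=0, U=1, W=1, Y=2, X=0, Z=3) weight 1/504
  (V=0, U=2, W=1, Y=1, X=1, Z=2) weight 1/126
  (V=0, U=2, W=1, Y=2, X=0, Z=3) weight 1/252
  (V=1, U=0, W=0, Y=1, X=1, Z=2) weight 1/48
  (V=1, U=0, W=0, Y=2, X=0, Z=3) weight 1/144
  … 4 more
Group by Z:
  weight(Z=2) = 13/144
  weight(Z=3) = 5/144
Total weight = 13/144 + 5/144 = 1/8
P(Z=2 | obs) = 13/144 / 1/8 = 13/18
P(Z=3 | obs) = 5/144 / 1/8 = 5/18

P(Z = 3 | obs) = 5/18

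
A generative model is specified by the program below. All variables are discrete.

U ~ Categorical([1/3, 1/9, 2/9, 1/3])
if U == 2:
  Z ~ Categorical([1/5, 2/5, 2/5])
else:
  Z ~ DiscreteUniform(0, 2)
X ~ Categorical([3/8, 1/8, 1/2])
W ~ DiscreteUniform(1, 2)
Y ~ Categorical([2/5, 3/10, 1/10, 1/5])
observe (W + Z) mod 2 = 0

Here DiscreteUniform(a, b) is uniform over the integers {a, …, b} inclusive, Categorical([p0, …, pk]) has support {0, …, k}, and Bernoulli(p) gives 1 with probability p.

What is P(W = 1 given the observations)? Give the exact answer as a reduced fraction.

P(W = 1 | obs) = 47/135

Enumerate traces; 144 have nonzero weight after conditioning:
  (U=0, Z=0, X=0, W=2, Y=0) weight 1/120
  (U=0, Z=0, X=0, W=2, Y=1) weight 1/160
  (U=0, Z=0, X=0, W=2, Y=2) weight 1/480
  (U=0, Z=0, X=0, W=2, Y=3) weight 1/240
  (U=0, Z=0, X=1, W=2, Y=0) weight 1/360
  (U=0, Z=0, X=1, W=2, Y=1) weight 1/480
  (U=0, Z=0, X=1, W=2, Y=2) weight 1/1440
  (U=0, Z=0, X=1, W=2, Y=3) weight 1/720
  (U=0, Z=1, X=0, W=1, Y=0) weight 1/120
  … 135 more
Group by W:
  weight(W=1) = 47/270
  weight(W=2) = 44/135
Total weight = 47/270 + 44/135 = 1/2
P(W=1 | obs) = 47/270 / 1/2 = 47/135
P(W=2 | obs) = 44/135 / 1/2 = 88/135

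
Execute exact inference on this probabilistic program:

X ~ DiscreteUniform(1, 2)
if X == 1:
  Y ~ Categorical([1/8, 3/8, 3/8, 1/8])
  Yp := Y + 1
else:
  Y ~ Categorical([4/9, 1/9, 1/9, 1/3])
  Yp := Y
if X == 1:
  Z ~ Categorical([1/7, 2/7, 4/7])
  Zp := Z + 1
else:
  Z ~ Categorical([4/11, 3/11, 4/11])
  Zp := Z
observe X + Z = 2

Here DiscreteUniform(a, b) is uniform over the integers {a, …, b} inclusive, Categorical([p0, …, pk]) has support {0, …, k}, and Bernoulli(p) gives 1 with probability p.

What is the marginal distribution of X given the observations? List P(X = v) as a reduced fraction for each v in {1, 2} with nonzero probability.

P(X=1) = 11/25, P(X=2) = 14/25

Enumerate traces; 8 have nonzero weight after conditioning:
  (X=1, Y=0, Z=1) weight 1/56
  (X=1, Y=1, Z=1) weight 3/56
  (X=1, Y=2, Z=1) weight 3/56
  (X=1, Y=3, Z=1) weight 1/56
  (X=2, Y=0, Z=0) weight 8/99
  (X=2, Y=1, Z=0) weight 2/99
  (X=2, Y=2, Z=0) weight 2/99
  (X=2, Y=3, Z=0) weight 2/33
Group by X:
  weight(X=1) = 1/7
  weight(X=2) = 2/11
Total weight = 1/7 + 2/11 = 25/77
P(X=1 | obs) = 1/7 / 25/77 = 11/25
P(X=2 | obs) = 2/11 / 25/77 = 14/25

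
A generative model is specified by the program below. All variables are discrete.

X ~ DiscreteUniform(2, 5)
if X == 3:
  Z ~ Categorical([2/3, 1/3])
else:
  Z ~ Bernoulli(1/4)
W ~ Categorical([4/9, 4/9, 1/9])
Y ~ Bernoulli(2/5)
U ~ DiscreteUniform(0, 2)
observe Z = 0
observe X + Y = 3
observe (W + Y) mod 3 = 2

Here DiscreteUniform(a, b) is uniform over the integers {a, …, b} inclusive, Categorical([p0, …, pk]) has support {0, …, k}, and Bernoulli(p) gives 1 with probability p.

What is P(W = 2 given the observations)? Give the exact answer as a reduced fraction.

P(W = 2 | obs) = 1/4

Enumerate traces; 6 have nonzero weight after conditioning:
  (X=2, Z=0, W=1, Y=1, U=0) weight 1/90
  (X=2, Z=0, W=1, Y=1, U=1) weight 1/90
  (X=2, Z=0, W=1, Y=1, U=2) weight 1/90
  (X=3, Z=0, W=2, Y=0, U=0) weight 1/270
  (X=3, Z=0, W=2, Y=0, U=1) weight 1/270
  (X=3, Z=0, W=2, Y=0, U=2) weight 1/270
Group by W:
  weight(W=1) = 1/30
  weight(W=2) = 1/90
Total weight = 1/30 + 1/90 = 2/45
P(W=1 | obs) = 1/30 / 2/45 = 3/4
P(W=2 | obs) = 1/90 / 2/45 = 1/4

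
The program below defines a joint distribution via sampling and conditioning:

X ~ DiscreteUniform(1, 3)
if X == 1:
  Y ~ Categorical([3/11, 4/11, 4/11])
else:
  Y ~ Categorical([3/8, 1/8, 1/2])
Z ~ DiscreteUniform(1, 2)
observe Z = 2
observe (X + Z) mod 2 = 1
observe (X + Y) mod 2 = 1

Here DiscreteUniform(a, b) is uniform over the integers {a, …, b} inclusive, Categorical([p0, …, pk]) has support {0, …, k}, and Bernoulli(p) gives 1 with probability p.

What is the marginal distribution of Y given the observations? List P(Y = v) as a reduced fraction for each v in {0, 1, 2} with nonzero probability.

P(Y=0) = 3/7, P(Y=2) = 4/7

Enumerate traces; 4 have nonzero weight after conditioning:
  (X=1, Y=0, Z=2) weight 1/22
  (X=1, Y=2, Z=2) weight 2/33
  (X=3, Y=0, Z=2) weight 1/16
  (X=3, Y=2, Z=2) weight 1/12
Group by Y:
  weight(Y=0) = 19/176
  weight(Y=2) = 19/132
Total weight = 19/176 + 19/132 = 133/528
P(Y=0 | obs) = 19/176 / 133/528 = 3/7
P(Y=2 | obs) = 19/132 / 133/528 = 4/7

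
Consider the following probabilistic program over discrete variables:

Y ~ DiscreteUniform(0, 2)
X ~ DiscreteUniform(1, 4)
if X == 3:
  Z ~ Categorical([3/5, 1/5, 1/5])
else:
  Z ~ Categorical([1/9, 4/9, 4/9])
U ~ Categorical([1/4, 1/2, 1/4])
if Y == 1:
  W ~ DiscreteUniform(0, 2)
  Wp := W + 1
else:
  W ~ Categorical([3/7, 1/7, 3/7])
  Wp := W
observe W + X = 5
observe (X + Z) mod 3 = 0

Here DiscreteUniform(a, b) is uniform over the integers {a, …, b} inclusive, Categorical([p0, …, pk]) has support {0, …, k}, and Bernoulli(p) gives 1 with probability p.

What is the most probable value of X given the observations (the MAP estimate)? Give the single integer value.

argmax_v P(X = v | obs) = 3

Enumerate traces; 18 have nonzero weight after conditioning:
  (Y=0, X=3, Z=0, U=0, W=2) weight 3/560
  (Y=0, X=3, Z=0, U=1, W=2) weight 3/280
  (Y=0, X=3, Z=0, U=2, W=2) weight 3/560
  (Y=0, X=4, Z=2, U=0, W=1) weight 1/756
  (Y=0, X=4, Z=2, U=1, W=1) weight 1/378
  (Y=0, X=4, Z=2, U=2, W=1) weight 1/756
  (Y=1, X=3, Z=0, U=0, W=2) weight 1/240
  (Y=1, X=3, Z=0, U=1, W=2) weight 1/120
  … 10 more
Group by X:
  weight(X=3) = 5/84
  weight(X=4) = 13/567
Total weight = 5/84 + 13/567 = 187/2268
P(X=3 | obs) = 5/84 / 187/2268 = 135/187
P(X=4 | obs) = 13/567 / 187/2268 = 52/187
argmax = 3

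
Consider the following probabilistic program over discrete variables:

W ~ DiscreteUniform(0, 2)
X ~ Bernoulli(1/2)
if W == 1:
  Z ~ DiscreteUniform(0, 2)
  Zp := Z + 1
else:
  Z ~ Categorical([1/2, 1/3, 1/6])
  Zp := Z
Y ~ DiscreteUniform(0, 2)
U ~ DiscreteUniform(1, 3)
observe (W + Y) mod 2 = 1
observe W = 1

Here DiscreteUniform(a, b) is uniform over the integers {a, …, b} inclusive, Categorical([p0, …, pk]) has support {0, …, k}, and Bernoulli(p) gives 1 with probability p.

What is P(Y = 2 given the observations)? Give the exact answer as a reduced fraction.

Enumerate traces; 36 have nonzero weight after conditioning:
  (W=1, X=0, Z=0, Y=0, U=1) weight 1/162
  (W=1, X=0, Z=0, Y=0, U=2) weight 1/162
  (W=1, X=0, Z=0, Y=0, U=3) weight 1/162
  (W=1, X=0, Z=0, Y=2, U=1) weight 1/162
  (W=1, X=0, Z=0, Y=2, U=2) weight 1/162
  (W=1, X=0, Z=0, Y=2, U=3) weight 1/162
  (W=1, X=0, Z=1, Y=0, U=1) weight 1/162
  (W=1, X=0, Z=1, Y=0, U=2) weight 1/162
  … 28 more
Group by Y:
  weight(Y=0) = 1/9
  weight(Y=2) = 1/9
Total weight = 1/9 + 1/9 = 2/9
P(Y=0 | obs) = 1/9 / 2/9 = 1/2
P(Y=2 | obs) = 1/9 / 2/9 = 1/2

P(Y = 2 | obs) = 1/2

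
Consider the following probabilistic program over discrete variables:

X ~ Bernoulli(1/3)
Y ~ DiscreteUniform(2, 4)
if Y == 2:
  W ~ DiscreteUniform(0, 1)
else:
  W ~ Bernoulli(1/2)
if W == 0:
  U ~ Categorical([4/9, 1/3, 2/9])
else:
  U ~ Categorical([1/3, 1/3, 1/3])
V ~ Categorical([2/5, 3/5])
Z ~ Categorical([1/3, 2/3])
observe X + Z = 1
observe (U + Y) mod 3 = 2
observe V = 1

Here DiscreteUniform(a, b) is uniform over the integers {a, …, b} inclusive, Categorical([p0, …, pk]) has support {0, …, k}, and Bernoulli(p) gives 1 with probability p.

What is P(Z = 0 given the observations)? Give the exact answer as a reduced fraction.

Enumerate traces; 12 have nonzero weight after conditioning:
  (X=0, Y=2, W=0, U=0, V=1, Z=1) weight 8/405
  (X=0, Y=2, W=1, U=0, V=1, Z=1) weight 2/135
  (X=0, Y=3, W=0, U=2, V=1, Z=1) weight 4/405
  (X=0, Y=3, W=1, U=2, V=1, Z=1) weight 2/135
  (X=0, Y=4, W=0, U=1, V=1, Z=1) weight 2/135
  (X=0, Y=4, W=1, U=1, V=1, Z=1) weight 2/135
  (X=1, Y=2, W=0, U=0, V=1, Z=0) weight 2/405
  (X=1, Y=2, W=1, U=0, V=1, Z=0) weight 1/270
  … 4 more
Group by Z:
  weight(Z=0) = 1/45
  weight(Z=1) = 4/45
Total weight = 1/45 + 4/45 = 1/9
P(Z=0 | obs) = 1/45 / 1/9 = 1/5
P(Z=1 | obs) = 4/45 / 1/9 = 4/5

P(Z = 0 | obs) = 1/5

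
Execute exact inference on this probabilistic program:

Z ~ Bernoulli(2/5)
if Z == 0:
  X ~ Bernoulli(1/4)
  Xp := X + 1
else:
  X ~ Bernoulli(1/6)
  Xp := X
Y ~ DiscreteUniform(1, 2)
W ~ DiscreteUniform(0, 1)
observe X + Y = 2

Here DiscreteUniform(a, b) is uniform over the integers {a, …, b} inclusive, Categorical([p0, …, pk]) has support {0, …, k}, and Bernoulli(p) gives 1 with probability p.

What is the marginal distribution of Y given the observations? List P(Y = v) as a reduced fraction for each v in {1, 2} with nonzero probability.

Enumerate traces; 8 have nonzero weight after conditioning:
  (Z=0, X=0, Y=2, W=0) weight 9/80
  (Z=0, X=0, Y=2, W=1) weight 9/80
  (Z=0, X=1, Y=1, W=0) weight 3/80
  (Z=0, X=1, Y=1, W=1) weight 3/80
  (Z=1, X=0, Y=2, W=0) weight 1/12
  (Z=1, X=0, Y=2, W=1) weight 1/12
  (Z=1, X=1, Y=1, W=0) weight 1/60
  (Z=1, X=1, Y=1, W=1) weight 1/60
Group by Y:
  weight(Y=1) = 13/120
  weight(Y=2) = 47/120
Total weight = 13/120 + 47/120 = 1/2
P(Y=1 | obs) = 13/120 / 1/2 = 13/60
P(Y=2 | obs) = 47/120 / 1/2 = 47/60

P(Y=1) = 13/60, P(Y=2) = 47/60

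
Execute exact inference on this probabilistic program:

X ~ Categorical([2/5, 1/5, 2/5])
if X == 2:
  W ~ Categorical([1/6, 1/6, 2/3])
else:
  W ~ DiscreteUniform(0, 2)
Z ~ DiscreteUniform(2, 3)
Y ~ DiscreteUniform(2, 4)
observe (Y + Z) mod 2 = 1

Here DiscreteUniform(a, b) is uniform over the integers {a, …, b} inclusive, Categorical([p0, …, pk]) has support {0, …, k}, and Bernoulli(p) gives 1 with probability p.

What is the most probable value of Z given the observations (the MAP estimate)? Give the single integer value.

Enumerate traces; 27 have nonzero weight after conditioning:
  (X=0, W=0, Z=2, Y=3) weight 1/45
  (X=0, W=0, Z=3, Y=2) weight 1/45
  (X=0, W=0, Z=3, Y=4) weight 1/45
  (X=0, W=1, Z=2, Y=3) weight 1/45
  (X=0, W=1, Z=3, Y=2) weight 1/45
  (X=0, W=1, Z=3, Y=4) weight 1/45
  (X=0, W=2, Z=2, Y=3) weight 1/45
  (X=0, W=2, Z=3, Y=2) weight 1/45
  … 19 more
Group by Z:
  weight(Z=2) = 1/6
  weight(Z=3) = 1/3
Total weight = 1/6 + 1/3 = 1/2
P(Z=2 | obs) = 1/6 / 1/2 = 1/3
P(Z=3 | obs) = 1/3 / 1/2 = 2/3
argmax = 3

argmax_v P(Z = v | obs) = 3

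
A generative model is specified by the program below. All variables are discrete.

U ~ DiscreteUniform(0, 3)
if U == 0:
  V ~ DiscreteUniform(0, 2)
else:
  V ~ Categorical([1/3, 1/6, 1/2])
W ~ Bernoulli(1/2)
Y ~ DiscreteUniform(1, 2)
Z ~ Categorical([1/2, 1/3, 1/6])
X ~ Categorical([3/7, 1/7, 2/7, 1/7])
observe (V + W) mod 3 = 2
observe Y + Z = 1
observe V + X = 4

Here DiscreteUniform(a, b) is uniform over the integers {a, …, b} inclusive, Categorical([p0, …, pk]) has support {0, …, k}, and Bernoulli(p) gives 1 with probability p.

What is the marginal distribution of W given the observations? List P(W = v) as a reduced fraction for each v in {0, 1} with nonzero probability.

Enumerate traces; 8 have nonzero weight after conditioning:
  (U=0, V=1, W=1, Y=1, Z=0, X=3) weight 1/672
  (U=0, V=2, W=0, Y=1, Z=0, X=2) weight 1/336
  (U=1, V=1, W=1, Y=1, Z=0, X=3) weight 1/1344
  (U=1, V=2, W=0, Y=1, Z=0, X=2) weight 1/224
  (U=2, V=1, W=1, Y=1, Z=0, X=3) weight 1/1344
  (U=2, V=2, W=0, Y=1, Z=0, X=2) weight 1/224
  (U=3, V=1, W=1, Y=1, Z=0, X=3) weight 1/1344
  (U=3, V=2, W=0, Y=1, Z=0, X=2) weight 1/224
Group by W:
  weight(W=0) = 11/672
  weight(W=1) = 5/1344
Total weight = 11/672 + 5/1344 = 9/448
P(W=0 | obs) = 11/672 / 9/448 = 22/27
P(W=1 | obs) = 5/1344 / 9/448 = 5/27

P(W=0) = 22/27, P(W=1) = 5/27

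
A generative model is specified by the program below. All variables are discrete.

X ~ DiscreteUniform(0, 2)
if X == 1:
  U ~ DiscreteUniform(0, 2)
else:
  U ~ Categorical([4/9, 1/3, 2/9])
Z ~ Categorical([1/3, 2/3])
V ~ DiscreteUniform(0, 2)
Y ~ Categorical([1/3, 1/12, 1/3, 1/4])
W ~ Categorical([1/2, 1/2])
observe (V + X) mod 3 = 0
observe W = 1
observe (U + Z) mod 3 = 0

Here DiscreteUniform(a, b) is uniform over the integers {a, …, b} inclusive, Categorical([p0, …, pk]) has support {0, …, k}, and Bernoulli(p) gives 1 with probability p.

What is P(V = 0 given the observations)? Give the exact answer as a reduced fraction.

Enumerate traces; 24 have nonzero weight after conditioning:
  (X=0, U=0, Z=0, V=0, Y=0, W=1) weight 2/729
  (X=0, U=0, Z=0, V=0, Y=1, W=1) weight 1/1458
  (X=0, U=0, Z=0, V=0, Y=2, W=1) weight 2/729
  (X=0, U=0, Z=0, V=0, Y=3, W=1) weight 1/486
  (X=0, U=2, Z=1, V=0, Y=0, W=1) weight 2/729
  (X=0, U=2, Z=1, V=0, Y=1, W=1) weight 1/1458
  (X=0, U=2, Z=1, V=0, Y=2, W=1) weight 2/729
  (X=0, U=2, Z=1, V=0, Y=3, W=1) weight 1/486
  (X=1, U=0, Z=0, V=2, Y=0, W=1) weight 1/486
  (X=2, U=0, Z=0, V=1, Y=0, W=1) weight 2/729
  … 14 more
Group by V:
  weight(V=0) = 4/243
  weight(V=1) = 4/243
  weight(V=2) = 1/54
Total weight = 4/243 + 4/243 + 1/54 = 25/486
P(V=0 | obs) = 4/243 / 25/486 = 8/25
P(V=1 | obs) = 4/243 / 25/486 = 8/25
P(V=2 | obs) = 1/54 / 25/486 = 9/25

P(V = 0 | obs) = 8/25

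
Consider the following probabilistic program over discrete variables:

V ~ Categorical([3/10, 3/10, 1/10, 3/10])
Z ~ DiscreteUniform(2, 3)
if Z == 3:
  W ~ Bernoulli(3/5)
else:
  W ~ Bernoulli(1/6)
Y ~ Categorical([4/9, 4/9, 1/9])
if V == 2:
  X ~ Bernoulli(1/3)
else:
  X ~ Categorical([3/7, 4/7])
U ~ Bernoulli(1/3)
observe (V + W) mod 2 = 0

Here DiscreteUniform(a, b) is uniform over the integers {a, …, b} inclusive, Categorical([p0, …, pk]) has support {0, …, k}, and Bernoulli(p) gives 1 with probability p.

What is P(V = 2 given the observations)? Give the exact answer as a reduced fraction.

P(V = 2 | obs) = 37/286

Enumerate traces; 96 have nonzero weight after conditioning:
  (V=0, Z=2, W=0, Y=0, X=0, U=0) weight 1/63
  (V=0, Z=2, W=0, Y=0, X=0, U=1) weight 1/126
  (V=0, Z=2, W=0, Y=0, X=1, U=0) weight 4/189
  (V=0, Z=2, W=0, Y=0, X=1, U=1) weight 2/189
  (V=0, Z=2, W=0, Y=1, X=0, U=0) weight 1/63
  (V=0, Z=2, W=0, Y=1, X=0, U=1) weight 1/126
  (V=0, Z=2, W=0, Y=1, X=1, U=0) weight 4/189
  (V=0, Z=2, W=0, Y=1, X=1, U=1) weight 2/189
  (V=1, Z=2, W=1, Y=0, X=0, U=0) weight 1/315
  (V=2, Z=2, W=0, Y=0, X=0, U=0) weight 2/243
  … 86 more
Group by V:
  weight(V=0) = 37/200
  weight(V=1) = 23/200
  weight(V=2) = 37/600
  weight(V=3) = 23/200
Total weight = 37/200 + 23/200 + 37/600 + 23/200 = 143/300
P(V=0 | obs) = 37/200 / 143/300 = 111/286
P(V=1 | obs) = 23/200 / 143/300 = 69/286
P(V=2 | obs) = 37/600 / 143/300 = 37/286
P(V=3 | obs) = 23/200 / 143/300 = 69/286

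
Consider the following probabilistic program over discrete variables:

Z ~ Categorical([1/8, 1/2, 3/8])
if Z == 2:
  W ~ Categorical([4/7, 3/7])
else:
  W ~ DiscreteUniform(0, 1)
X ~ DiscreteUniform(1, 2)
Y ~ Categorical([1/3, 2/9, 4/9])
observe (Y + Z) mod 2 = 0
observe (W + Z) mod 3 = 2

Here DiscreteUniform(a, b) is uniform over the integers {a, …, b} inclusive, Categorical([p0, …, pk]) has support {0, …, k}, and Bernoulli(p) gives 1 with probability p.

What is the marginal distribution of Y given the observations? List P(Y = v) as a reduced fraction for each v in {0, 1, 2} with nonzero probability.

P(Y=0) = 9/28, P(Y=1) = 1/4, P(Y=2) = 3/7

Enumerate traces; 6 have nonzero weight after conditioning:
  (Z=1, W=1, X=1, Y=1) weight 1/36
  (Z=1, W=1, X=2, Y=1) weight 1/36
  (Z=2, W=0, X=1, Y=0) weight 1/28
  (Z=2, W=0, X=1, Y=2) weight 1/21
  (Z=2, W=0, X=2, Y=0) weight 1/28
  (Z=2, W=0, X=2, Y=2) weight 1/21
Group by Y:
  weight(Y=0) = 1/14
  weight(Y=1) = 1/18
  weight(Y=2) = 2/21
Total weight = 1/14 + 1/18 + 2/21 = 2/9
P(Y=0 | obs) = 1/14 / 2/9 = 9/28
P(Y=1 | obs) = 1/18 / 2/9 = 1/4
P(Y=2 | obs) = 2/21 / 2/9 = 3/7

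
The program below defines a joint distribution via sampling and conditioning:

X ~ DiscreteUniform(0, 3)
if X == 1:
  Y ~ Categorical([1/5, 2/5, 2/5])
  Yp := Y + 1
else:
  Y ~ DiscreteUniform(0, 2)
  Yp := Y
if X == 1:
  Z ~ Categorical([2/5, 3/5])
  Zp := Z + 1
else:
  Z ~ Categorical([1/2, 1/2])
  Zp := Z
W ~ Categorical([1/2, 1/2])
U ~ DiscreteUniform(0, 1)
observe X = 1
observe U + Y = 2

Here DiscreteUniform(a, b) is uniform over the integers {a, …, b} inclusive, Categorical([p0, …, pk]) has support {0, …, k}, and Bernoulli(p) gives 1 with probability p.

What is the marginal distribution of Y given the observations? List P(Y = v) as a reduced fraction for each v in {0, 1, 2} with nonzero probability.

P(Y=1) = 1/2, P(Y=2) = 1/2

Enumerate traces; 8 have nonzero weight after conditioning:
  (X=1, Y=1, Z=0, W=0, U=1) weight 1/100
  (X=1, Y=1, Z=0, W=1, U=1) weight 1/100
  (X=1, Y=1, Z=1, W=0, U=1) weight 3/200
  (X=1, Y=1, Z=1, W=1, U=1) weight 3/200
  (X=1, Y=2, Z=0, W=0, U=0) weight 1/100
  (X=1, Y=2, Z=0, W=1, U=0) weight 1/100
  (X=1, Y=2, Z=1, W=0, U=0) weight 3/200
  (X=1, Y=2, Z=1, W=1, U=0) weight 3/200
Group by Y:
  weight(Y=1) = 1/20
  weight(Y=2) = 1/20
Total weight = 1/20 + 1/20 = 1/10
P(Y=1 | obs) = 1/20 / 1/10 = 1/2
P(Y=2 | obs) = 1/20 / 1/10 = 1/2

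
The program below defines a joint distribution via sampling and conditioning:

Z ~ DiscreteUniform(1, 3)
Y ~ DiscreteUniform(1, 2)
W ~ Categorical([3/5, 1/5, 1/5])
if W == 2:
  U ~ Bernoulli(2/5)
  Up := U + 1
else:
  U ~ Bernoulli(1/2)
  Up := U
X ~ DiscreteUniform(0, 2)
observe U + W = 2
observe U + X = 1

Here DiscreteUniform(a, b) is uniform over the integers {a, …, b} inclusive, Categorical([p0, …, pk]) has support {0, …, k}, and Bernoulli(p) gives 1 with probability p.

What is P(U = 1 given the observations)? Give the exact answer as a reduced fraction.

Enumerate traces; 12 have nonzero weight after conditioning:
  (Z=1, Y=1, W=1, U=1, X=0) weight 1/180
  (Z=1, Y=1, W=2, U=0, X=1) weight 1/150
  (Z=1, Y=2, W=1, U=1, X=0) weight 1/180
  (Z=1, Y=2, W=2, U=0, X=1) weight 1/150
  (Z=2, Y=1, W=1, U=1, X=0) weight 1/180
  (Z=2, Y=1, W=2, U=0, X=1) weight 1/150
  (Z=2, Y=2, W=1, U=1, X=0) weight 1/180
  (Z=2, Y=2, W=2, U=0, X=1) weight 1/150
  … 4 more
Group by U:
  weight(U=0) = 1/25
  weight(U=1) = 1/30
Total weight = 1/25 + 1/30 = 11/150
P(U=0 | obs) = 1/25 / 11/150 = 6/11
P(U=1 | obs) = 1/30 / 11/150 = 5/11

P(U = 1 | obs) = 5/11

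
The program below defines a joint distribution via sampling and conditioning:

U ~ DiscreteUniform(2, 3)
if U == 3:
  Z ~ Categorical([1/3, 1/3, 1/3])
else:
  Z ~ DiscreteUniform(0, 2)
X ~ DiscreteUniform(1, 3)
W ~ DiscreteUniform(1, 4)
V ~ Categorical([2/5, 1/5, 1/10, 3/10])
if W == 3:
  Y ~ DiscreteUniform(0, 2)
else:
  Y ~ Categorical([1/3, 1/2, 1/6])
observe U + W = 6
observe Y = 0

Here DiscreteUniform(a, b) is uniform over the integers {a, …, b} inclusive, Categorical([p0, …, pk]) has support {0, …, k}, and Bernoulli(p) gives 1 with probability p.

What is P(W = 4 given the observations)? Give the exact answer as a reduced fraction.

P(W = 4 | obs) = 1/2

Enumerate traces; 72 have nonzero weight after conditioning:
  (U=2, Z=0, X=1, W=4, V=0, Y=0) weight 1/540
  (U=2, Z=0, X=1, W=4, V=1, Y=0) weight 1/1080
  (U=2, Z=0, X=1, W=4, V=2, Y=0) weight 1/2160
  (U=2, Z=0, X=1, W=4, V=3, Y=0) weight 1/720
  (U=2, Z=0, X=2, W=4, V=0, Y=0) weight 1/540
  (U=2, Z=0, X=2, W=4, V=1, Y=0) weight 1/1080
  (U=2, Z=0, X=2, W=4, V=2, Y=0) weight 1/2160
  (U=2, Z=0, X=2, W=4, V=3, Y=0) weight 1/720
  (U=3, Z=0, X=1, W=3, V=0, Y=0) weight 1/540
  … 63 more
Group by W:
  weight(W=3) = 1/24
  weight(W=4) = 1/24
Total weight = 1/24 + 1/24 = 1/12
P(W=3 | obs) = 1/24 / 1/12 = 1/2
P(W=4 | obs) = 1/24 / 1/12 = 1/2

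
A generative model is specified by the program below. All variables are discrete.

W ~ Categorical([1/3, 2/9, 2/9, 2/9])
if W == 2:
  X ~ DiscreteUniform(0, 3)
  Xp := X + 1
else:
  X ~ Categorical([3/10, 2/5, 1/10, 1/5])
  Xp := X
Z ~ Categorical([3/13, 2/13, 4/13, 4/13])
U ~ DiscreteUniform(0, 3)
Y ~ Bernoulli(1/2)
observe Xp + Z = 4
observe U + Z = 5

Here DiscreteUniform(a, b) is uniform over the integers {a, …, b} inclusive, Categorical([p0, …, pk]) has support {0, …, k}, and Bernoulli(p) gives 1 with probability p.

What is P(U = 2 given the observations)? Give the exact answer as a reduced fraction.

Enumerate traces; 16 have nonzero weight after conditioning:
  (W=0, X=1, Z=3, U=2, Y=0) weight 1/195
  (W=0, X=1, Z=3, U=2, Y=1) weight 1/195
  (W=0, X=2, Z=2, U=3, Y=0) weight 1/780
  (W=0, X=2, Z=2, U=3, Y=1) weight 1/780
  (W=1, X=1, Z=3, U=2, Y=0) weight 2/585
  (W=1, X=1, Z=3, U=2, Y=1) weight 2/585
  (W=1, X=2, Z=2, U=3, Y=0) weight 1/1170
  (W=1, X=2, Z=2, U=3, Y=1) weight 1/1170
  … 8 more
Group by U:
  weight(U=2) = 11/390
  weight(U=3) = 2/195
Total weight = 11/390 + 2/195 = 1/26
P(U=2 | obs) = 11/390 / 1/26 = 11/15
P(U=3 | obs) = 2/195 / 1/26 = 4/15

P(U = 2 | obs) = 11/15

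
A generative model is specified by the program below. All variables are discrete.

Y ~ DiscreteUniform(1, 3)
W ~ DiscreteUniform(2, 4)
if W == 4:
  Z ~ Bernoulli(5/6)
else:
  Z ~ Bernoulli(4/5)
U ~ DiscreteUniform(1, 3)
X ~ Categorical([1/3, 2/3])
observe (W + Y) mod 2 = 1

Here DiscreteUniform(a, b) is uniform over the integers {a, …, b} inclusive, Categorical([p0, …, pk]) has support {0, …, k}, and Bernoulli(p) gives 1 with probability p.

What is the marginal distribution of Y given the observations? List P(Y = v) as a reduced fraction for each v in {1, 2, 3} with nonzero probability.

P(Y=1) = 2/5, P(Y=2) = 1/5, P(Y=3) = 2/5

Enumerate traces; 60 have nonzero weight after conditioning:
  (Y=1, W=2, Z=0, U=1, X=0) weight 1/405
  (Y=1, W=2, Z=0, U=1, X=1) weight 2/405
  (Y=1, W=2, Z=0, U=2, X=0) weight 1/405
  (Y=1, W=2, Z=0, U=2, X=1) weight 2/405
  (Y=1, W=2, Z=0, U=3, X=0) weight 1/405
  (Y=1, W=2, Z=0, U=3, X=1) weight 2/405
  (Y=1, W=2, Z=1, U=1, X=0) weight 4/405
  (Y=1, W=2, Z=1, U=1, X=1) weight 8/405
  (Y=2, W=3, Z=0, U=1, X=0) weight 1/405
  (Y=3, W=2, Z=0, U=1, X=0) weight 1/405
  … 50 more
Group by Y:
  weight(Y=1) = 2/9
  weight(Y=2) = 1/9
  weight(Y=3) = 2/9
Total weight = 2/9 + 1/9 + 2/9 = 5/9
P(Y=1 | obs) = 2/9 / 5/9 = 2/5
P(Y=2 | obs) = 1/9 / 5/9 = 1/5
P(Y=3 | obs) = 2/9 / 5/9 = 2/5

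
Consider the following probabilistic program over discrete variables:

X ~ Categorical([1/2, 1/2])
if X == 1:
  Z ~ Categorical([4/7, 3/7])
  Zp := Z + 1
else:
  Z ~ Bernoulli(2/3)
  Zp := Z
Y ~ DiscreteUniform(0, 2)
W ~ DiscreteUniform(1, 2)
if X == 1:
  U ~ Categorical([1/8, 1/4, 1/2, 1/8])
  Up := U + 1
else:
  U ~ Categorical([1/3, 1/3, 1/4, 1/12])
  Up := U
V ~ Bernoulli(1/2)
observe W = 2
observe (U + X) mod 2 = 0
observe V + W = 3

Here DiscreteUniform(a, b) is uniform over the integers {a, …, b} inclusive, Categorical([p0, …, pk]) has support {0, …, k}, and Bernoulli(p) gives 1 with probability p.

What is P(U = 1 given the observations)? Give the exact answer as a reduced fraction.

Enumerate traces; 24 have nonzero weight after conditioning:
  (X=0, Z=0, Y=0, W=2, U=0, V=1) weight 1/216
  (X=0, Z=0, Y=0, W=2, U=2, V=1) weight 1/288
  (X=0, Z=0, Y=1, W=2, U=0, V=1) weight 1/216
  (X=0, Z=0, Y=1, W=2, U=2, V=1) weight 1/288
  (X=0, Z=0, Y=2, W=2, U=0, V=1) weight 1/216
  (X=0, Z=0, Y=2, W=2, U=2, V=1) weight 1/288
  (X=0, Z=1, Y=0, W=2, U=0, V=1) weight 1/108
  (X=0, Z=1, Y=0, W=2, U=2, V=1) weight 1/144
  (X=1, Z=0, Y=0, W=2, U=1, V=1) weight 1/168
  (X=1, Z=0, Y=0, W=2, U=3, V=1) weight 1/336
  … 14 more
Group by U:
  weight(U=0) = 1/24
  weight(U=1) = 1/32
  weight(U=2) = 1/32
  weight(U=3) = 1/64
Total weight = 1/24 + 1/32 + 1/32 + 1/64 = 23/192
P(U=0 | obs) = 1/24 / 23/192 = 8/23
P(U=1 | obs) = 1/32 / 23/192 = 6/23
P(U=2 | obs) = 1/32 / 23/192 = 6/23
P(U=3 | obs) = 1/64 / 23/192 = 3/23

P(U = 1 | obs) = 6/23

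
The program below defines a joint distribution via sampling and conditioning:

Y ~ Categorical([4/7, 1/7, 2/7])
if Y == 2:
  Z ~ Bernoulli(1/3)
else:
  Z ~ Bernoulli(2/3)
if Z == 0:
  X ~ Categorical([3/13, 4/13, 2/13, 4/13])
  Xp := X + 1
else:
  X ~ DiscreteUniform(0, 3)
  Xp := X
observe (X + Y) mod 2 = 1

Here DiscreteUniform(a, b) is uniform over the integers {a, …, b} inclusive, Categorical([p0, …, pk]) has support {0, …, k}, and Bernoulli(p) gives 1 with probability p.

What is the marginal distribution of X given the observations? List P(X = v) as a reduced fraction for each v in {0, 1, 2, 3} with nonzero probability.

Enumerate traces; 12 have nonzero weight after conditioning:
  (Y=0, Z=0, X=1) weight 16/273
  (Y=0, Z=0, X=3) weight 16/273
  (Y=0, Z=1, X=1) weight 2/21
  (Y=0, Z=1, X=3) weight 2/21
  (Y=1, Z=0, X=0) weight 1/91
  (Y=1, Z=0, X=2) weight 2/273
  (Y=1, Z=1, X=0) weight 1/42
  (Y=1, Z=1, X=2) weight 1/42
  … 4 more
Group by X:
  weight(X=0) = 19/546
  weight(X=1) = 43/182
  weight(X=2) = 17/546
  weight(X=3) = 43/182
Total weight = 19/546 + 43/182 + 17/546 + 43/182 = 7/13
P(X=0 | obs) = 19/546 / 7/13 = 19/294
P(X=1 | obs) = 43/182 / 7/13 = 43/98
P(X=2 | obs) = 17/546 / 7/13 = 17/294
P(X=3 | obs) = 43/182 / 7/13 = 43/98

P(X=0) = 19/294, P(X=1) = 43/98, P(X=2) = 17/294, P(X=3) = 43/98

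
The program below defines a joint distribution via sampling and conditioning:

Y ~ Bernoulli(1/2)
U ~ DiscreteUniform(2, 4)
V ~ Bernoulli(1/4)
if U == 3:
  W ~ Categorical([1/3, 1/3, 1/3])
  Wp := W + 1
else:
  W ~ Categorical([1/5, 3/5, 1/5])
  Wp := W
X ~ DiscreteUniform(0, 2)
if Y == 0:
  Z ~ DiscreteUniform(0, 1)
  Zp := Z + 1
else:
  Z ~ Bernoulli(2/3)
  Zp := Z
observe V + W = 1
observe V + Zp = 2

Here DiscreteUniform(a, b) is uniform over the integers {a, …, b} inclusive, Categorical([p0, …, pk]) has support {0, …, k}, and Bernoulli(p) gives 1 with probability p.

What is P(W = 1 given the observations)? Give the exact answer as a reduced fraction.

P(W = 1 | obs) = 207/284

Enumerate traces; 27 have nonzero weight after conditioning:
  (Y=0, U=2, V=0, W=1, X=0, Z=1) weight 1/80
  (Y=0, U=2, V=0, W=1, X=1, Z=1) weight 1/80
  (Y=0, U=2, V=0, W=1, X=2, Z=1) weight 1/80
  (Y=0, U=2, V=1, W=0, X=0, Z=0) weight 1/720
  (Y=0, U=2, V=1, W=0, X=1, Z=0) weight 1/720
  (Y=0, U=2, V=1, W=0, X=2, Z=0) weight 1/720
  (Y=0, U=3, V=0, W=1, X=0, Z=1) weight 1/144
  (Y=0, U=3, V=0, W=1, X=1, Z=1) weight 1/144
  … 19 more
Group by W:
  weight(W=0) = 77/2160
  weight(W=1) = 23/240
Total weight = 77/2160 + 23/240 = 71/540
P(W=0 | obs) = 77/2160 / 71/540 = 77/284
P(W=1 | obs) = 23/240 / 71/540 = 207/284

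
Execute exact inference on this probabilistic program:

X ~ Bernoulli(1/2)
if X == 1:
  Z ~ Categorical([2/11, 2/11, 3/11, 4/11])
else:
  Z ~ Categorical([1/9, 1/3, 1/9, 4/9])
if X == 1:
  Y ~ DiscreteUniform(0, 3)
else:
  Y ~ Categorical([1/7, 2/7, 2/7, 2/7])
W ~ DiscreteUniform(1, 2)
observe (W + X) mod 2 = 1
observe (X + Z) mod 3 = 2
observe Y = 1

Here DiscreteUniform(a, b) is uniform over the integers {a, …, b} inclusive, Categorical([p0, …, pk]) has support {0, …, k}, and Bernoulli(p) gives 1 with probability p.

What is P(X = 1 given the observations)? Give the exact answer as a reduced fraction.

P(X = 1 | obs) = 63/107

Enumerate traces; 2 have nonzero weight after conditioning:
  (X=0, Z=2, Y=1, W=1) weight 1/126
  (X=1, Z=1, Y=1, W=2) weight 1/88
Group by X:
  weight(X=0) = 1/126
  weight(X=1) = 1/88
Total weight = 1/126 + 1/88 = 107/5544
P(X=0 | obs) = 1/126 / 107/5544 = 44/107
P(X=1 | obs) = 1/88 / 107/5544 = 63/107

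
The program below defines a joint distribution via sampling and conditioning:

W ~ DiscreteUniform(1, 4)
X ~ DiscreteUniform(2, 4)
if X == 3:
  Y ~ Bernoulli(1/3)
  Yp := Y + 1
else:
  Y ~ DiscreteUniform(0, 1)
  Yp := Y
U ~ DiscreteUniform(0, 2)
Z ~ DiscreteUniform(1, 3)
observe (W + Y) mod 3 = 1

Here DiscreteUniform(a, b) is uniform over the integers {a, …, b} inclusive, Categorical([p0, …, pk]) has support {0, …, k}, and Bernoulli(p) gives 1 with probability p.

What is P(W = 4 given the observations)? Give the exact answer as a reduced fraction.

Enumerate traces; 81 have nonzero weight after conditioning:
  (W=1, X=2, Y=0, U=0, Z=1) weight 1/216
  (W=1, X=2, Y=0, U=0, Z=2) weight 1/216
  (W=1, X=2, Y=0, U=0, Z=3) weight 1/216
  (W=1, X=2, Y=0, U=1, Z=1) weight 1/216
  (W=1, X=2, Y=0, U=1, Z=2) weight 1/216
  (W=1, X=2, Y=0, U=1, Z=3) weight 1/216
  (W=1, X=2, Y=0, U=2, Z=1) weight 1/216
  (W=1, X=2, Y=0, U=2, Z=2) weight 1/216
  (W=3, X=2, Y=1, U=0, Z=1) weight 1/216
  (W=4, X=2, Y=0, U=0, Z=1) weight 1/216
  … 71 more
Group by W:
  weight(W=1) = 5/36
  weight(W=3) = 1/9
  weight(W=4) = 5/36
Total weight = 5/36 + 1/9 + 5/36 = 7/18
P(W=1 | obs) = 5/36 / 7/18 = 5/14
P(W=3 | obs) = 1/9 / 7/18 = 2/7
P(W=4 | obs) = 5/36 / 7/18 = 5/14

P(W = 4 | obs) = 5/14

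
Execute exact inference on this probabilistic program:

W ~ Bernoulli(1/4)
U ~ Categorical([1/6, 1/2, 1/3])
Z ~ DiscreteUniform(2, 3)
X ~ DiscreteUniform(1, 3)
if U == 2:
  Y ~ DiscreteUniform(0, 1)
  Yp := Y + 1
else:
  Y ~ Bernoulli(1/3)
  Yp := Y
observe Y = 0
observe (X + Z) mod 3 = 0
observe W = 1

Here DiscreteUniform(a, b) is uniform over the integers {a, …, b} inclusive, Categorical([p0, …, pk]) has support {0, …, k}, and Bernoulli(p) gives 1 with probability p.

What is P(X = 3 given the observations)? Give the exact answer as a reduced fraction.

P(X = 3 | obs) = 1/2

Enumerate traces; 6 have nonzero weight after conditioning:
  (W=1, U=0, Z=2, X=1, Y=0) weight 1/216
  (W=1, U=0, Z=3, X=3, Y=0) weight 1/216
  (W=1, U=1, Z=2, X=1, Y=0) weight 1/72
  (W=1, U=1, Z=3, X=3, Y=0) weight 1/72
  (W=1, U=2, Z=2, X=1, Y=0) weight 1/144
  (W=1, U=2, Z=3, X=3, Y=0) weight 1/144
Group by X:
  weight(X=1) = 11/432
  weight(X=3) = 11/432
Total weight = 11/432 + 11/432 = 11/216
P(X=1 | obs) = 11/432 / 11/216 = 1/2
P(X=3 | obs) = 11/432 / 11/216 = 1/2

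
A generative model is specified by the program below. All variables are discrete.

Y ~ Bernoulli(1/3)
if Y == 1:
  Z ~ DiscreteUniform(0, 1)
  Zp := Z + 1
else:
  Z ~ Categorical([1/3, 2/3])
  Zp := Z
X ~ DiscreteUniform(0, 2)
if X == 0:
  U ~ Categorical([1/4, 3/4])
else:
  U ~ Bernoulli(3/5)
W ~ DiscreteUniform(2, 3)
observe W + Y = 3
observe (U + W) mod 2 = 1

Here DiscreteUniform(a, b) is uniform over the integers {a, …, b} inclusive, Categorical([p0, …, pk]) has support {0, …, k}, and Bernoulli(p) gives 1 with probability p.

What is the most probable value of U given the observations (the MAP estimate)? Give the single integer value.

argmax_v P(U = v | obs) = 0

Enumerate traces; 12 have nonzero weight after conditioning:
  (Y=0, Z=0, X=0, U=0, W=3) weight 1/108
  (Y=0, Z=0, X=1, U=0, W=3) weight 2/135
  (Y=0, Z=0, X=2, U=0, W=3) weight 2/135
  (Y=0, Z=1, X=0, U=0, W=3) weight 1/54
  (Y=0, Z=1, X=1, U=0, W=3) weight 4/135
  (Y=0, Z=1, X=2, U=0, W=3) weight 4/135
  (Y=1, Z=0, X=0, U=1, W=2) weight 1/48
  (Y=1, Z=0, X=1, U=1, W=2) weight 1/60
  … 4 more
Group by U:
  weight(U=0) = 7/60
  weight(U=1) = 13/120
Total weight = 7/60 + 13/120 = 9/40
P(U=0 | obs) = 7/60 / 9/40 = 14/27
P(U=1 | obs) = 13/120 / 9/40 = 13/27
argmax = 0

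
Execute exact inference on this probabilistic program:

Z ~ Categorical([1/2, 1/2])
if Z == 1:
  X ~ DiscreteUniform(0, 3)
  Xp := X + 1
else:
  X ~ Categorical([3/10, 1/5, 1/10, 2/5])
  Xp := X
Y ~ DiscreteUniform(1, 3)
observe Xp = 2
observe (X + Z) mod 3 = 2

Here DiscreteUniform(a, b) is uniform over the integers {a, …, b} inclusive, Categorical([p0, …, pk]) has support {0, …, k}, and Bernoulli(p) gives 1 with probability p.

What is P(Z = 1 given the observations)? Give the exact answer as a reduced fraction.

Enumerate traces; 6 have nonzero weight after conditioning:
  (Z=0, X=2, Y=1) weight 1/60
  (Z=0, X=2, Y=2) weight 1/60
  (Z=0, X=2, Y=3) weight 1/60
  (Z=1, X=1, Y=1) weight 1/24
  (Z=1, X=1, Y=2) weight 1/24
  (Z=1, X=1, Y=3) weight 1/24
Group by Z:
  weight(Z=0) = 1/20
  weight(Z=1) = 1/8
Total weight = 1/20 + 1/8 = 7/40
P(Z=0 | obs) = 1/20 / 7/40 = 2/7
P(Z=1 | obs) = 1/8 / 7/40 = 5/7

P(Z = 1 | obs) = 5/7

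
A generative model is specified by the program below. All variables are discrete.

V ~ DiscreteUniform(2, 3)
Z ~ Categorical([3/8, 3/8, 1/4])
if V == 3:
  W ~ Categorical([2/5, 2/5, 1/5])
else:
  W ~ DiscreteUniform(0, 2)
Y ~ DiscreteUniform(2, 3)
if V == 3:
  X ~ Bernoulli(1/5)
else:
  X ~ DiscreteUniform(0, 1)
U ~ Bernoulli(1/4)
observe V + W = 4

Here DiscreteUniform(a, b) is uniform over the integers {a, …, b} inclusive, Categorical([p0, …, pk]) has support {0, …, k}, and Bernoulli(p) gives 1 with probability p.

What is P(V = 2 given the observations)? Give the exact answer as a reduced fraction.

P(V = 2 | obs) = 5/11

Enumerate traces; 48 have nonzero weight after conditioning:
  (V=2, Z=0, W=2, Y=2, X=0, U=0) weight 3/256
  (V=2, Z=0, W=2, Y=2, X=0, U=1) weight 1/256
  (V=2, Z=0, W=2, Y=2, X=1, U=0) weight 3/256
  (V=2, Z=0, W=2, Y=2, X=1, U=1) weight 1/256
  (V=2, Z=0, W=2, Y=3, X=0, U=0) weight 3/256
  (V=2, Z=0, W=2, Y=3, X=0, U=1) weight 1/256
  (V=2, Z=0, W=2, Y=3, X=1, U=0) weight 3/256
  (V=2, Z=0, W=2, Y=3, X=1, U=1) weight 1/256
  (V=3, Z=0, W=1, Y=2, X=0, U=0) weight 9/400
  … 39 more
Group by V:
  weight(V=2) = 1/6
  weight(V=3) = 1/5
Total weight = 1/6 + 1/5 = 11/30
P(V=2 | obs) = 1/6 / 11/30 = 5/11
P(V=3 | obs) = 1/5 / 11/30 = 6/11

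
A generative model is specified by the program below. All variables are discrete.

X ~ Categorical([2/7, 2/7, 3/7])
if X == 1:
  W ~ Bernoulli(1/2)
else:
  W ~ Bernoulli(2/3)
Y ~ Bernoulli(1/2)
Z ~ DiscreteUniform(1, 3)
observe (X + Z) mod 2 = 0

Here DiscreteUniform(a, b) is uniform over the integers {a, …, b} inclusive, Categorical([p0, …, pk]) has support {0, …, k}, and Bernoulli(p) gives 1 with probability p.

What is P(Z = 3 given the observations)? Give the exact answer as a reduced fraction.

P(Z = 3 | obs) = 2/9

Enumerate traces; 16 have nonzero weight after conditioning:
  (X=0, W=0, Y=0, Z=2) weight 1/63
  (X=0, W=0, Y=1, Z=2) weight 1/63
  (X=0, W=1, Y=0, Z=2) weight 2/63
  (X=0, W=1, Y=1, Z=2) weight 2/63
  (X=1, W=0, Y=0, Z=1) weight 1/42
  (X=1, W=0, Y=0, Z=3) weight 1/42
  (X=1, W=0, Y=1, Z=1) weight 1/42
  (X=1, W=0, Y=1, Z=3) weight 1/42
  … 8 more
Group by Z:
  weight(Z=1) = 2/21
  weight(Z=2) = 5/21
  weight(Z=3) = 2/21
Total weight = 2/21 + 5/21 + 2/21 = 3/7
P(Z=1 | obs) = 2/21 / 3/7 = 2/9
P(Z=2 | obs) = 5/21 / 3/7 = 5/9
P(Z=3 | obs) = 2/21 / 3/7 = 2/9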